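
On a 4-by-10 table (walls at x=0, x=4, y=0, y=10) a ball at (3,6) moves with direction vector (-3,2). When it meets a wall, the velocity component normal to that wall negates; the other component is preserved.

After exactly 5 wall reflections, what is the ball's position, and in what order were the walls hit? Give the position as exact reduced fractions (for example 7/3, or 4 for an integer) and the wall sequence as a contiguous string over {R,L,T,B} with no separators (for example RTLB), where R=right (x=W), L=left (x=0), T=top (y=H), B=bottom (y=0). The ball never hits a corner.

1. t=1 → L at (0,8); v=(3,2)
2. t=1 → T at (3,10); v=(3,-2)
3. t=1/3 → R at (4,28/3); v=(-3,-2)
4. t=4/3 → L at (0,20/3); v=(3,-2)
5. t=4/3 → R at (4,4); v=(-3,-2)

Final position: (4,4)
Wall sequence: LTRLR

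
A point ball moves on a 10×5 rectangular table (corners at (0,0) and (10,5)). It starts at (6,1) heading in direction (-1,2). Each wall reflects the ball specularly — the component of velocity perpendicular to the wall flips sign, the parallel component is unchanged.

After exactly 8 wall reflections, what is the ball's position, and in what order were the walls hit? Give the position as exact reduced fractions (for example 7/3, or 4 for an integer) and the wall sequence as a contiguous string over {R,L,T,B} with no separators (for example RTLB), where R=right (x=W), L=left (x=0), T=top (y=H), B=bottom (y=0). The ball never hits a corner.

Final position: (10,3)
Wall sequence: TBLTBTBR

1. t=2 → T at (4,5); v=(-1,-2)
2. t=5/2 → B at (3/2,0); v=(-1,2)
3. t=3/2 → L at (0,3); v=(1,2)
4. t=1 → T at (1,5); v=(1,-2)
5. t=5/2 → B at (7/2,0); v=(1,2)
6. t=5/2 → T at (6,5); v=(1,-2)
7. t=5/2 → B at (17/2,0); v=(1,2)
8. t=3/2 → R at (10,3); v=(-1,2)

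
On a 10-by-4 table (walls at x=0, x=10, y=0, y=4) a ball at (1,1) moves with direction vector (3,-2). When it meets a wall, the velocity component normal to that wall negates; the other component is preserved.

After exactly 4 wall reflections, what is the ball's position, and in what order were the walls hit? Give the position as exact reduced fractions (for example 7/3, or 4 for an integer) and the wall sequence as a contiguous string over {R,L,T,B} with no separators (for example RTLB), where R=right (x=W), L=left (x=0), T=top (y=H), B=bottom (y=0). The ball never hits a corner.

1. t=1/2 → B at (5/2,0); v=(3,2)
2. t=2 → T at (17/2,4); v=(3,-2)
3. t=1/2 → R at (10,3); v=(-3,-2)
4. t=3/2 → B at (11/2,0); v=(-3,2)

Final position: (11/2,0)
Wall sequence: BTRB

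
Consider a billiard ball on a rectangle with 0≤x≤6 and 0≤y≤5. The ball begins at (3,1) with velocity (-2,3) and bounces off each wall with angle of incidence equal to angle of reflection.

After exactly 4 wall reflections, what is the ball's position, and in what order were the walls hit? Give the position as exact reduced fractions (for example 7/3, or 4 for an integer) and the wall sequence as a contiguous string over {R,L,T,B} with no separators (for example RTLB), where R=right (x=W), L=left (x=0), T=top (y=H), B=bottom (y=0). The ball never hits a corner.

1. t=4/3 → T at (1/3,5); v=(-2,-3)
2. t=1/6 → L at (0,9/2); v=(2,-3)
3. t=3/2 → B at (3,0); v=(2,3)
4. t=3/2 → R at (6,9/2); v=(-2,3)

Final position: (6,9/2)
Wall sequence: TLBR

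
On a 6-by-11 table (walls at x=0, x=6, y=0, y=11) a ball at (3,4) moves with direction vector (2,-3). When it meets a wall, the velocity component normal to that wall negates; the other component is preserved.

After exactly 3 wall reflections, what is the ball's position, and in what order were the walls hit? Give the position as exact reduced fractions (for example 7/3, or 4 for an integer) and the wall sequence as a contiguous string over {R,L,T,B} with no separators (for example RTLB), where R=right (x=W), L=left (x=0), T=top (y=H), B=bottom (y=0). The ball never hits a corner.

Final position: (0,19/2)
Wall sequence: BRL

1. t=4/3 → B at (17/3,0); v=(2,3)
2. t=1/6 → R at (6,1/2); v=(-2,3)
3. t=3 → L at (0,19/2); v=(2,3)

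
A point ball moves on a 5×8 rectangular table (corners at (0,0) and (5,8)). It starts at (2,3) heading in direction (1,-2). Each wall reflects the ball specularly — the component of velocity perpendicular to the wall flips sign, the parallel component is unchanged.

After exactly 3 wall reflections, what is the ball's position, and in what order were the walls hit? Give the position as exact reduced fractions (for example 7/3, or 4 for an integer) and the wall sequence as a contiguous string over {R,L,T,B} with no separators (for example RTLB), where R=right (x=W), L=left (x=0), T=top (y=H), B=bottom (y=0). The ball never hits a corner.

Final position: (5/2,8)
Wall sequence: BRT

1. t=3/2 → B at (7/2,0); v=(1,2)
2. t=3/2 → R at (5,3); v=(-1,2)
3. t=5/2 → T at (5/2,8); v=(-1,-2)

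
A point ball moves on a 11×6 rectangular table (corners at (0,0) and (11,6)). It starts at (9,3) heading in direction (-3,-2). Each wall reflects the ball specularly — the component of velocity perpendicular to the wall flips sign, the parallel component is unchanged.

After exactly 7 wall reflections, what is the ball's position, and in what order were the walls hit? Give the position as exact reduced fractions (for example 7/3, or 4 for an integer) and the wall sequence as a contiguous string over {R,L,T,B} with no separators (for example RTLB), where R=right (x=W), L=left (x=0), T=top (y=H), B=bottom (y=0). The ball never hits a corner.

1. t=3/2 → B at (9/2,0); v=(-3,2)
2. t=3/2 → L at (0,3); v=(3,2)
3. t=3/2 → T at (9/2,6); v=(3,-2)
4. t=13/6 → R at (11,5/3); v=(-3,-2)
5. t=5/6 → B at (17/2,0); v=(-3,2)
6. t=17/6 → L at (0,17/3); v=(3,2)
7. t=1/6 → T at (1/2,6); v=(3,-2)

Final position: (1/2,6)
Wall sequence: BLTRBLT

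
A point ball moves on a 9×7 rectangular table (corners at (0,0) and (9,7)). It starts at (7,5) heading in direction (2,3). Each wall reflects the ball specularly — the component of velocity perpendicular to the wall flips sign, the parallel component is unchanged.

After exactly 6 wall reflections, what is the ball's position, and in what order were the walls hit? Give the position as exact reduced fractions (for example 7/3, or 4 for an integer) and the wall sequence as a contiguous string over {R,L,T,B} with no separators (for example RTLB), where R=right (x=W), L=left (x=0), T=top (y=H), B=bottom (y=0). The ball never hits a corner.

Final position: (13/3,0)
Wall sequence: TRBTLB

1. t=2/3 → T at (25/3,7); v=(2,-3)
2. t=1/3 → R at (9,6); v=(-2,-3)
3. t=2 → B at (5,0); v=(-2,3)
4. t=7/3 → T at (1/3,7); v=(-2,-3)
5. t=1/6 → L at (0,13/2); v=(2,-3)
6. t=13/6 → B at (13/3,0); v=(2,3)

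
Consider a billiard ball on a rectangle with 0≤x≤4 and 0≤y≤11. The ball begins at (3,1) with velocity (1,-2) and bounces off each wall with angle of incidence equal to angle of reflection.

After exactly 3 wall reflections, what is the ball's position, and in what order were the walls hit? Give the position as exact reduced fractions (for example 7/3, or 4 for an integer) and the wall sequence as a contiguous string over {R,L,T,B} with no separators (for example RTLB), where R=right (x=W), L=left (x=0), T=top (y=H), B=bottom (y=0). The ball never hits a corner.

Final position: (0,9)
Wall sequence: BRL

1. t=1/2 → B at (7/2,0); v=(1,2)
2. t=1/2 → R at (4,1); v=(-1,2)
3. t=4 → L at (0,9); v=(1,2)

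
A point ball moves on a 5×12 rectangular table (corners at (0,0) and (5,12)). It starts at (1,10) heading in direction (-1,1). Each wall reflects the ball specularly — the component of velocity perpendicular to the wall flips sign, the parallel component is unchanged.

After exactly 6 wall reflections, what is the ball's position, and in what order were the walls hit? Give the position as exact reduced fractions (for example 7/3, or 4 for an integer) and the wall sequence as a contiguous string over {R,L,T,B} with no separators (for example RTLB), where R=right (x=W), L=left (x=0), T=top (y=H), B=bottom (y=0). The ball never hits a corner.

1. t=1 → L at (0,11); v=(1,1)
2. t=1 → T at (1,12); v=(1,-1)
3. t=4 → R at (5,8); v=(-1,-1)
4. t=5 → L at (0,3); v=(1,-1)
5. t=3 → B at (3,0); v=(1,1)
6. t=2 → R at (5,2); v=(-1,1)

Final position: (5,2)
Wall sequence: LTRLBR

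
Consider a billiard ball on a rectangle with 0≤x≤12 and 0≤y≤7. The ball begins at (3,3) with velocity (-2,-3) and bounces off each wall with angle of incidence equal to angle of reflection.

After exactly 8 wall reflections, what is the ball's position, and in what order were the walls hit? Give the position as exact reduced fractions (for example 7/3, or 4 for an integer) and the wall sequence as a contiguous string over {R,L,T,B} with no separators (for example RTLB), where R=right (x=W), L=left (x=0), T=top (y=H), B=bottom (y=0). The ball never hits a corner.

Final position: (5/3,7)
Wall sequence: BLTBRTBT

1. t=1 → B at (1,0); v=(-2,3)
2. t=1/2 → L at (0,3/2); v=(2,3)
3. t=11/6 → T at (11/3,7); v=(2,-3)
4. t=7/3 → B at (25/3,0); v=(2,3)
5. t=11/6 → R at (12,11/2); v=(-2,3)
6. t=1/2 → T at (11,7); v=(-2,-3)
7. t=7/3 → B at (19/3,0); v=(-2,3)
8. t=7/3 → T at (5/3,7); v=(-2,-3)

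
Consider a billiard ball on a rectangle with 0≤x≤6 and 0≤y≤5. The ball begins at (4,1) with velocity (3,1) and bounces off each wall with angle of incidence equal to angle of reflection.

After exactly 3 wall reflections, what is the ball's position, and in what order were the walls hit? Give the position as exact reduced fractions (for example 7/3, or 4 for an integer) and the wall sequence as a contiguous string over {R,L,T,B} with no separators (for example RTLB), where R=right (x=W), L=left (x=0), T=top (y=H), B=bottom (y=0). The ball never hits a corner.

1. t=2/3 → R at (6,5/3); v=(-3,1)
2. t=2 → L at (0,11/3); v=(3,1)
3. t=4/3 → T at (4,5); v=(3,-1)

Final position: (4,5)
Wall sequence: RLT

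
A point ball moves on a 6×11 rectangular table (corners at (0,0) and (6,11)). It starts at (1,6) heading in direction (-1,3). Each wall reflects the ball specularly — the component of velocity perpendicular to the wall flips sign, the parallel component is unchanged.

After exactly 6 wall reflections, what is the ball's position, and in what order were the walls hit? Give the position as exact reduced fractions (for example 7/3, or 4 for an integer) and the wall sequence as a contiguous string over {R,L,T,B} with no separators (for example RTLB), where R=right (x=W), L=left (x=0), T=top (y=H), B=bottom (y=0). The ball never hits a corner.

Final position: (1/3,0)
Wall sequence: LTBRTB

1. t=1 → L at (0,9); v=(1,3)
2. t=2/3 → T at (2/3,11); v=(1,-3)
3. t=11/3 → B at (13/3,0); v=(1,3)
4. t=5/3 → R at (6,5); v=(-1,3)
5. t=2 → T at (4,11); v=(-1,-3)
6. t=11/3 → B at (1/3,0); v=(-1,3)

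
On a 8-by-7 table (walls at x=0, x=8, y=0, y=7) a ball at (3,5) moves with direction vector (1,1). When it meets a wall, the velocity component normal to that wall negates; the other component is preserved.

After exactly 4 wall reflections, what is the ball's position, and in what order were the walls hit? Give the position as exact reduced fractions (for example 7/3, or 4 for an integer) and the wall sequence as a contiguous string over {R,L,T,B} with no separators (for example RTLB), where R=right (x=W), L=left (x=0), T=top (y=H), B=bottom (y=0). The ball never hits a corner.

Final position: (0,4)
Wall sequence: TRBL

1. t=2 → T at (5,7); v=(1,-1)
2. t=3 → R at (8,4); v=(-1,-1)
3. t=4 → B at (4,0); v=(-1,1)
4. t=4 → L at (0,4); v=(1,1)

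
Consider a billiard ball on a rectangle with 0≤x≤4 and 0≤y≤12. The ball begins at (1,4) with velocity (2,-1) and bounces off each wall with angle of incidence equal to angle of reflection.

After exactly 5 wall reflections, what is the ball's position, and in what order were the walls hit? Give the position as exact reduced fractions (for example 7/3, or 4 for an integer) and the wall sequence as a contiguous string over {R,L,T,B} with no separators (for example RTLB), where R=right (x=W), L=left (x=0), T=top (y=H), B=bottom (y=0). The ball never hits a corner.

1. t=3/2 → R at (4,5/2); v=(-2,-1)
2. t=2 → L at (0,1/2); v=(2,-1)
3. t=1/2 → B at (1,0); v=(2,1)
4. t=3/2 → R at (4,3/2); v=(-2,1)
5. t=2 → L at (0,7/2); v=(2,1)

Final position: (0,7/2)
Wall sequence: RLBRL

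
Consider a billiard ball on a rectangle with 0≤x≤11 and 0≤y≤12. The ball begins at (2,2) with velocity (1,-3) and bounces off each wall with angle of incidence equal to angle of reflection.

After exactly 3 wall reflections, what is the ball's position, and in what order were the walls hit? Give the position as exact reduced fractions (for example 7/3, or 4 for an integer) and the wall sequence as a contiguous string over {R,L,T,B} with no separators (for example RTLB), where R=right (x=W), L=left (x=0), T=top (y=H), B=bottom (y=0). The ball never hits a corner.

1. t=2/3 → B at (8/3,0); v=(1,3)
2. t=4 → T at (20/3,12); v=(1,-3)
3. t=4 → B at (32/3,0); v=(1,3)

Final position: (32/3,0)
Wall sequence: BTB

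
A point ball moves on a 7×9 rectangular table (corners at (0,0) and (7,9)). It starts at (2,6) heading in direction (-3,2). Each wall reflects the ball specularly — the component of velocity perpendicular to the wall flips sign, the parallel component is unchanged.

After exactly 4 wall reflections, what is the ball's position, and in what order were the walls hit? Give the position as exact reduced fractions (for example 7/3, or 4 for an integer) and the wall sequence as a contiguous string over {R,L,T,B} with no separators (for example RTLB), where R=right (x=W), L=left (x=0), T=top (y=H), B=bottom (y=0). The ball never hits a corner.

1. t=2/3 → L at (0,22/3); v=(3,2)
2. t=5/6 → T at (5/2,9); v=(3,-2)
3. t=3/2 → R at (7,6); v=(-3,-2)
4. t=7/3 → L at (0,4/3); v=(3,-2)

Final position: (0,4/3)
Wall sequence: LTRL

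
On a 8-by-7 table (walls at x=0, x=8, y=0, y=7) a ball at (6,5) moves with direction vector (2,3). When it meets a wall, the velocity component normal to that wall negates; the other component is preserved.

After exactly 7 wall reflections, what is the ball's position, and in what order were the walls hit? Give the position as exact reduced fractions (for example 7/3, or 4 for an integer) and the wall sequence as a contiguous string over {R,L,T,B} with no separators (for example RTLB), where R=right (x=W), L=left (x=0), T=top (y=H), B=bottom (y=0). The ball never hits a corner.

1. t=2/3 → T at (22/3,7); v=(2,-3)
2. t=1/3 → R at (8,6); v=(-2,-3)
3. t=2 → B at (4,0); v=(-2,3)
4. t=2 → L at (0,6); v=(2,3)
5. t=1/3 → T at (2/3,7); v=(2,-3)
6. t=7/3 → B at (16/3,0); v=(2,3)
7. t=4/3 → R at (8,4); v=(-2,3)

Final position: (8,4)
Wall sequence: TRBLTBR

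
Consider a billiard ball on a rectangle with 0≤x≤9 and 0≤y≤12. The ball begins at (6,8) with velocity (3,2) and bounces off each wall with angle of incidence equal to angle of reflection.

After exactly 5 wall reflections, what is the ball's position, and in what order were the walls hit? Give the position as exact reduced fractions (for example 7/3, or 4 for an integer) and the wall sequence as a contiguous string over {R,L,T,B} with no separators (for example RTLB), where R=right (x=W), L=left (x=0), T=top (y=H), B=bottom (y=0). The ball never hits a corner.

Final position: (6,0)
Wall sequence: RTLRB

1. t=1 → R at (9,10); v=(-3,2)
2. t=1 → T at (6,12); v=(-3,-2)
3. t=2 → L at (0,8); v=(3,-2)
4. t=3 → R at (9,2); v=(-3,-2)
5. t=1 → B at (6,0); v=(-3,2)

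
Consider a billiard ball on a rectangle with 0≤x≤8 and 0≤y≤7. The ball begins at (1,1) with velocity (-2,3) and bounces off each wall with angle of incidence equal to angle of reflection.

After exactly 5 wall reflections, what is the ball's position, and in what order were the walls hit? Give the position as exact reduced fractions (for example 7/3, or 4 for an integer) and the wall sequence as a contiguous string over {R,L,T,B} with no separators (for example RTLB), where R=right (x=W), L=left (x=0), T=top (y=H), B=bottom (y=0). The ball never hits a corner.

Final position: (11/3,7)
Wall sequence: LTBRT

1. t=1/2 → L at (0,5/2); v=(2,3)
2. t=3/2 → T at (3,7); v=(2,-3)
3. t=7/3 → B at (23/3,0); v=(2,3)
4. t=1/6 → R at (8,1/2); v=(-2,3)
5. t=13/6 → T at (11/3,7); v=(-2,-3)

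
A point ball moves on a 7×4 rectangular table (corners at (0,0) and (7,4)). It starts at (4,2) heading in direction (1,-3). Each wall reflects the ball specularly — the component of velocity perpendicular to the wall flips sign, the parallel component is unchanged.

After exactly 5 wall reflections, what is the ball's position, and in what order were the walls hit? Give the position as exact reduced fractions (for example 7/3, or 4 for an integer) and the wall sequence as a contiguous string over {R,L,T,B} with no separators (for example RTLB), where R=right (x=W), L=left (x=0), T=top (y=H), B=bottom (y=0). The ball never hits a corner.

1. t=2/3 → B at (14/3,0); v=(1,3)
2. t=4/3 → T at (6,4); v=(1,-3)
3. t=1 → R at (7,1); v=(-1,-3)
4. t=1/3 → B at (20/3,0); v=(-1,3)
5. t=4/3 → T at (16/3,4); v=(-1,-3)

Final position: (16/3,4)
Wall sequence: BTRBT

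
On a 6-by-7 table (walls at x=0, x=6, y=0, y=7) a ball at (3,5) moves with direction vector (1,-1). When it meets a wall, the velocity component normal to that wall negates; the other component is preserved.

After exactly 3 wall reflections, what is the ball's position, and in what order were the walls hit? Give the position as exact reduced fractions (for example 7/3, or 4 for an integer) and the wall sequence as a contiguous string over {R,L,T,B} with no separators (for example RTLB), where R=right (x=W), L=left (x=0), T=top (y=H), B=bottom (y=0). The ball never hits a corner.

Final position: (0,4)
Wall sequence: RBL

1. t=3 → R at (6,2); v=(-1,-1)
2. t=2 → B at (4,0); v=(-1,1)
3. t=4 → L at (0,4); v=(1,1)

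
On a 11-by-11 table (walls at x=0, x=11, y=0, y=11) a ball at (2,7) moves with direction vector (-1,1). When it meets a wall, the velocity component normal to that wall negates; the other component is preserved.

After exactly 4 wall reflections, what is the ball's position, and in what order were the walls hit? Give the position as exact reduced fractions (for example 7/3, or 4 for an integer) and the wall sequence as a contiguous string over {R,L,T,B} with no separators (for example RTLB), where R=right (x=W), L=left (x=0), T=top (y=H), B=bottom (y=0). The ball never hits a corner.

1. t=2 → L at (0,9); v=(1,1)
2. t=2 → T at (2,11); v=(1,-1)
3. t=9 → R at (11,2); v=(-1,-1)
4. t=2 → B at (9,0); v=(-1,1)

Final position: (9,0)
Wall sequence: LTRB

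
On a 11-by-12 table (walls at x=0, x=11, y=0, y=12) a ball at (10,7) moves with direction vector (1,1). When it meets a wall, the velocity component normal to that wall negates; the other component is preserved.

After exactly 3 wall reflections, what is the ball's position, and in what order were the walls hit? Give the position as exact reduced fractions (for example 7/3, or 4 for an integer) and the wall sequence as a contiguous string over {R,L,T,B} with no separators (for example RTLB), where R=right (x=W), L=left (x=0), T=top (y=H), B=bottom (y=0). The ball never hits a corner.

Final position: (0,5)
Wall sequence: RTL

1. t=1 → R at (11,8); v=(-1,1)
2. t=4 → T at (7,12); v=(-1,-1)
3. t=7 → L at (0,5); v=(1,-1)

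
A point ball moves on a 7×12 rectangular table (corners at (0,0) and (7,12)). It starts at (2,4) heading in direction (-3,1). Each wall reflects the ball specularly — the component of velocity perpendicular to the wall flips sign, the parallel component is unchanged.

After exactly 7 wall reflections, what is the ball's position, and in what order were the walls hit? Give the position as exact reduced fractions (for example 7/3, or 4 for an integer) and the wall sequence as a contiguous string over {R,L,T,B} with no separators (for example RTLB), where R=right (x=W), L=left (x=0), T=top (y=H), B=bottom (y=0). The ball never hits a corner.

1. t=2/3 → L at (0,14/3); v=(3,1)
2. t=7/3 → R at (7,7); v=(-3,1)
3. t=7/3 → L at (0,28/3); v=(3,1)
4. t=7/3 → R at (7,35/3); v=(-3,1)
5. t=1/3 → T at (6,12); v=(-3,-1)
6. t=2 → L at (0,10); v=(3,-1)
7. t=7/3 → R at (7,23/3); v=(-3,-1)

Final position: (7,23/3)
Wall sequence: LRLRTLR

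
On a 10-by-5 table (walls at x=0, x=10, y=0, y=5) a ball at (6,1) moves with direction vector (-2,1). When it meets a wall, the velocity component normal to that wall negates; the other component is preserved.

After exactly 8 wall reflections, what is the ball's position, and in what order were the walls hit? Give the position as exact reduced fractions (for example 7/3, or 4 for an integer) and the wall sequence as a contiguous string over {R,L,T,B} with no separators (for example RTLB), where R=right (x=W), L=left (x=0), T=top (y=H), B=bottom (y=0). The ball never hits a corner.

Final position: (8,0)
Wall sequence: LTRBLTRB

1. t=3 → L at (0,4); v=(2,1)
2. t=1 → T at (2,5); v=(2,-1)
3. t=4 → R at (10,1); v=(-2,-1)
4. t=1 → B at (8,0); v=(-2,1)
5. t=4 → L at (0,4); v=(2,1)
6. t=1 → T at (2,5); v=(2,-1)
7. t=4 → R at (10,1); v=(-2,-1)
8. t=1 → B at (8,0); v=(-2,1)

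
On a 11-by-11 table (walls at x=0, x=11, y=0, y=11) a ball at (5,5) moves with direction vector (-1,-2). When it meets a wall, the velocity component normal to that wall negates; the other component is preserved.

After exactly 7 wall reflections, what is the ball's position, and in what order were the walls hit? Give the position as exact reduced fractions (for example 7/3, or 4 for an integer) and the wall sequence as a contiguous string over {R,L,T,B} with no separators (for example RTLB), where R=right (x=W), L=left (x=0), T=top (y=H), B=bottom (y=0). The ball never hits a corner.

Final position: (5/2,0)
Wall sequence: BLTBRTB

1. t=5/2 → B at (5/2,0); v=(-1,2)
2. t=5/2 → L at (0,5); v=(1,2)
3. t=3 → T at (3,11); v=(1,-2)
4. t=11/2 → B at (17/2,0); v=(1,2)
5. t=5/2 → R at (11,5); v=(-1,2)
6. t=3 → T at (8,11); v=(-1,-2)
7. t=11/2 → B at (5/2,0); v=(-1,2)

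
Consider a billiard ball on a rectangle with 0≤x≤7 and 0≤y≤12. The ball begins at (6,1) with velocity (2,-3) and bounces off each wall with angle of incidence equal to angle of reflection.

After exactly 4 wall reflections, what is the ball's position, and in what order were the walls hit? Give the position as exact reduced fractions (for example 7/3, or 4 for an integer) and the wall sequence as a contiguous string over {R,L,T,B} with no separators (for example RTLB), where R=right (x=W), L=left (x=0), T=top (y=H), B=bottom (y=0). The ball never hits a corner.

Final position: (2/3,12)
Wall sequence: BRLT

1. t=1/3 → B at (20/3,0); v=(2,3)
2. t=1/6 → R at (7,1/2); v=(-2,3)
3. t=7/2 → L at (0,11); v=(2,3)
4. t=1/3 → T at (2/3,12); v=(2,-3)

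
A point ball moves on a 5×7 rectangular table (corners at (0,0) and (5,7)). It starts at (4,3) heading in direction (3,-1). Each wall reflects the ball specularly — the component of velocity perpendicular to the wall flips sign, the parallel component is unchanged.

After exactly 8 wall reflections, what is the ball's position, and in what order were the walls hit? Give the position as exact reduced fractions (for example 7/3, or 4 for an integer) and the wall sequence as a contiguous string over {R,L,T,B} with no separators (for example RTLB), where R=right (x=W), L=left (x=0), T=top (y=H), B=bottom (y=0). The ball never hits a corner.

Final position: (4,7)
Wall sequence: RLBRLRLT

1. t=1/3 → R at (5,8/3); v=(-3,-1)
2. t=5/3 → L at (0,1); v=(3,-1)
3. t=1 → B at (3,0); v=(3,1)
4. t=2/3 → R at (5,2/3); v=(-3,1)
5. t=5/3 → L at (0,7/3); v=(3,1)
6. t=5/3 → R at (5,4); v=(-3,1)
7. t=5/3 → L at (0,17/3); v=(3,1)
8. t=4/3 → T at (4,7); v=(3,-1)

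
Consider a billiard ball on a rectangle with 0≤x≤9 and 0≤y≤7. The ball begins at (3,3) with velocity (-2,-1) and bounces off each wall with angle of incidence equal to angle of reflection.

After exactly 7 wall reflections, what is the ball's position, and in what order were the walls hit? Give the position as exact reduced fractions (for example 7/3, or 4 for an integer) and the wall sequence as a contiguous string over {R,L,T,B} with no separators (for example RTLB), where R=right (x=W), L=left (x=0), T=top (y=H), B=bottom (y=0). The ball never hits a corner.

1. t=3/2 → L at (0,3/2); v=(2,-1)
2. t=3/2 → B at (3,0); v=(2,1)
3. t=3 → R at (9,3); v=(-2,1)
4. t=4 → T at (1,7); v=(-2,-1)
5. t=1/2 → L at (0,13/2); v=(2,-1)
6. t=9/2 → R at (9,2); v=(-2,-1)
7. t=2 → B at (5,0); v=(-2,1)

Final position: (5,0)
Wall sequence: LBRTLRB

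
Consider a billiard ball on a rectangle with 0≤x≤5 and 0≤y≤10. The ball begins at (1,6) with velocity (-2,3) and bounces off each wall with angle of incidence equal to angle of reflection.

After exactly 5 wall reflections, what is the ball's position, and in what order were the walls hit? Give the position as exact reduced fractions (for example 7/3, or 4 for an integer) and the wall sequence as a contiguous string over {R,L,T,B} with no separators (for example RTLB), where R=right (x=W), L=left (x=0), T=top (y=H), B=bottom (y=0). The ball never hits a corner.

1. t=1/2 → L at (0,15/2); v=(2,3)
2. t=5/6 → T at (5/3,10); v=(2,-3)
3. t=5/3 → R at (5,5); v=(-2,-3)
4. t=5/3 → B at (5/3,0); v=(-2,3)
5. t=5/6 → L at (0,5/2); v=(2,3)

Final position: (0,5/2)
Wall sequence: LTRBL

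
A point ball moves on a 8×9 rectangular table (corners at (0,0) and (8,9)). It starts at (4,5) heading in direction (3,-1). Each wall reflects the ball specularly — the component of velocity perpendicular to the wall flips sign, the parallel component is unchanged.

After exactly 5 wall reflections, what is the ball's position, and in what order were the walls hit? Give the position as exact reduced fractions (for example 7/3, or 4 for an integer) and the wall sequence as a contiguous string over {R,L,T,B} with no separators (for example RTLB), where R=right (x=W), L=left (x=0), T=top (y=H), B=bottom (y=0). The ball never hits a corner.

Final position: (0,13/3)
Wall sequence: RLBRL

1. t=4/3 → R at (8,11/3); v=(-3,-1)
2. t=8/3 → L at (0,1); v=(3,-1)
3. t=1 → B at (3,0); v=(3,1)
4. t=5/3 → R at (8,5/3); v=(-3,1)
5. t=8/3 → L at (0,13/3); v=(3,1)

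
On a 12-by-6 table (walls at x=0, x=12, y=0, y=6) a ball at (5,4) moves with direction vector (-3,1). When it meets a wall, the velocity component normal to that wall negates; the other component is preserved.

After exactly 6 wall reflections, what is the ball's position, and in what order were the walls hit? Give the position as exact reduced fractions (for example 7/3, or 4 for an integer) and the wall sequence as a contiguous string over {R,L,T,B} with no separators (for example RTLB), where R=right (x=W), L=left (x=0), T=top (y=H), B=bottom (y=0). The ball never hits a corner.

1. t=5/3 → L at (0,17/3); v=(3,1)
2. t=1/3 → T at (1,6); v=(3,-1)
3. t=11/3 → R at (12,7/3); v=(-3,-1)
4. t=7/3 → B at (5,0); v=(-3,1)
5. t=5/3 → L at (0,5/3); v=(3,1)
6. t=4 → R at (12,17/3); v=(-3,1)

Final position: (12,17/3)
Wall sequence: LTRBLR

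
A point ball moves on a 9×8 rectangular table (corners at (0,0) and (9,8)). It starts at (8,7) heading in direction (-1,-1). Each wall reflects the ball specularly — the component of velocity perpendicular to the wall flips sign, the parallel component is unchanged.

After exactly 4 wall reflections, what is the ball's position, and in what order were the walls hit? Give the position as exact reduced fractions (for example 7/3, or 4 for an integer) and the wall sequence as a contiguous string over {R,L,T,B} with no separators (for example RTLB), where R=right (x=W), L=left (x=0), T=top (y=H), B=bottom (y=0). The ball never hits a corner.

1. t=7 → B at (1,0); v=(-1,1)
2. t=1 → L at (0,1); v=(1,1)
3. t=7 → T at (7,8); v=(1,-1)
4. t=2 → R at (9,6); v=(-1,-1)

Final position: (9,6)
Wall sequence: BLTR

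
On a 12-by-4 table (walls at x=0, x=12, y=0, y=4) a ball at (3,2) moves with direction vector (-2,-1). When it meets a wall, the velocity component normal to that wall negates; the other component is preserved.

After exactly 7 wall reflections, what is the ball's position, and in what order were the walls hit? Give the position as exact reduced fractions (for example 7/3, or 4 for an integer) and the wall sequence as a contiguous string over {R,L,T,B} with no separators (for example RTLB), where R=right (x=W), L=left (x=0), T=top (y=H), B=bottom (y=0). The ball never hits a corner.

1. t=3/2 → L at (0,1/2); v=(2,-1)
2. t=1/2 → B at (1,0); v=(2,1)
3. t=4 → T at (9,4); v=(2,-1)
4. t=3/2 → R at (12,5/2); v=(-2,-1)
5. t=5/2 → B at (7,0); v=(-2,1)
6. t=7/2 → L at (0,7/2); v=(2,1)
7. t=1/2 → T at (1,4); v=(2,-1)

Final position: (1,4)
Wall sequence: LBTRBLT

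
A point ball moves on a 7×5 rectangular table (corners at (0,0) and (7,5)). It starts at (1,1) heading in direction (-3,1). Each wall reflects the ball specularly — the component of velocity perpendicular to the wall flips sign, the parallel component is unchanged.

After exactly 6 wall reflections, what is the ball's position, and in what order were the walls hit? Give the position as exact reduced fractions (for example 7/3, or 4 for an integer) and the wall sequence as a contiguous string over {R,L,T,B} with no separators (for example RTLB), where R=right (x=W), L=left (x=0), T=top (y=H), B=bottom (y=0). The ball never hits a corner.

Final position: (2,0)
Wall sequence: LRTLRB

1. t=1/3 → L at (0,4/3); v=(3,1)
2. t=7/3 → R at (7,11/3); v=(-3,1)
3. t=4/3 → T at (3,5); v=(-3,-1)
4. t=1 → L at (0,4); v=(3,-1)
5. t=7/3 → R at (7,5/3); v=(-3,-1)
6. t=5/3 → B at (2,0); v=(-3,1)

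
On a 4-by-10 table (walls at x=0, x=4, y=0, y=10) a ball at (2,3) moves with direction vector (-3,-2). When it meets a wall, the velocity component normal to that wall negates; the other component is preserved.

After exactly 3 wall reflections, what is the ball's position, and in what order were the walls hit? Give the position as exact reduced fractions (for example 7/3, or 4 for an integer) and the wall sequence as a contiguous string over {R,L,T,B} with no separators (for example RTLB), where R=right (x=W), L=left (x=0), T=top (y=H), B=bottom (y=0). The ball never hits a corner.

1. t=2/3 → L at (0,5/3); v=(3,-2)
2. t=5/6 → B at (5/2,0); v=(3,2)
3. t=1/2 → R at (4,1); v=(-3,2)

Final position: (4,1)
Wall sequence: LBR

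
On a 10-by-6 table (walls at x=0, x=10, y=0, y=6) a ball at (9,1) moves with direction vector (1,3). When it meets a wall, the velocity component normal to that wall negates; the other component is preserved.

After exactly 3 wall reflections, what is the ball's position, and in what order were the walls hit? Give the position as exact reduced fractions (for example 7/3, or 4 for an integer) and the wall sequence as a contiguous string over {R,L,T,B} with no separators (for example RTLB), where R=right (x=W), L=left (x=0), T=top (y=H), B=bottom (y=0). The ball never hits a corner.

Final position: (22/3,0)
Wall sequence: RTB

1. t=1 → R at (10,4); v=(-1,3)
2. t=2/3 → T at (28/3,6); v=(-1,-3)
3. t=2 → B at (22/3,0); v=(-1,3)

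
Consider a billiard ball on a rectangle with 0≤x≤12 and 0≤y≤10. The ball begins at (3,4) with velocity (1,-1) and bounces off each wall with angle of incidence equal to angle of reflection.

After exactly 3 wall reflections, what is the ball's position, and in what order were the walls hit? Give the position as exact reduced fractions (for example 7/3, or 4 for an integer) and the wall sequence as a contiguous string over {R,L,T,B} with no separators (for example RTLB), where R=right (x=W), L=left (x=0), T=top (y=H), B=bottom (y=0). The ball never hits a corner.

Final position: (7,10)
Wall sequence: BRT

1. t=4 → B at (7,0); v=(1,1)
2. t=5 → R at (12,5); v=(-1,1)
3. t=5 → T at (7,10); v=(-1,-1)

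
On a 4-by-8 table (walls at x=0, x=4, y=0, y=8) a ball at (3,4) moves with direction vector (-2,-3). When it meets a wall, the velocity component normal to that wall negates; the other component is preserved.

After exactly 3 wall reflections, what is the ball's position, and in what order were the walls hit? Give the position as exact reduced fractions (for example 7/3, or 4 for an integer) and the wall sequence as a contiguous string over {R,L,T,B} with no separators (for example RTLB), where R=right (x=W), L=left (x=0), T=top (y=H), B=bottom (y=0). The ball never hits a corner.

Final position: (4,13/2)
Wall sequence: BLR

1. t=4/3 → B at (1/3,0); v=(-2,3)
2. t=1/6 → L at (0,1/2); v=(2,3)
3. t=2 → R at (4,13/2); v=(-2,3)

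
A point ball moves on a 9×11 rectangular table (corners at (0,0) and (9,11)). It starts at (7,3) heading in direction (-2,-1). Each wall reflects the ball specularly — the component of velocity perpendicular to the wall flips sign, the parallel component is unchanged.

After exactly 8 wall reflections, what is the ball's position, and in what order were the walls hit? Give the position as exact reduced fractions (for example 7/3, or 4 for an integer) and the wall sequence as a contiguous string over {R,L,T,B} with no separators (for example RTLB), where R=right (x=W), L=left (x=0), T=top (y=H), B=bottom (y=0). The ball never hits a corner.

Final position: (7,0)
Wall sequence: BLRLTRLB

1. t=3 → B at (1,0); v=(-2,1)
2. t=1/2 → L at (0,1/2); v=(2,1)
3. t=9/2 → R at (9,5); v=(-2,1)
4. t=9/2 → L at (0,19/2); v=(2,1)
5. t=3/2 → T at (3,11); v=(2,-1)
6. t=3 → R at (9,8); v=(-2,-1)
7. t=9/2 → L at (0,7/2); v=(2,-1)
8. t=7/2 → B at (7,0); v=(2,1)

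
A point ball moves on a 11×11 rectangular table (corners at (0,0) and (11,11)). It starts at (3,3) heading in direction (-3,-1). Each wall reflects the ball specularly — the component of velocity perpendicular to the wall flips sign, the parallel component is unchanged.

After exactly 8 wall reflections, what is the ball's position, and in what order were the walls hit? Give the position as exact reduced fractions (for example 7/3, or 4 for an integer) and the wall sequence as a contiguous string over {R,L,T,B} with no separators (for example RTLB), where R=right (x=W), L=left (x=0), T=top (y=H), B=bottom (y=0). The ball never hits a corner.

Final position: (11,17/3)
Wall sequence: LBRLRTLR

1. t=1 → L at (0,2); v=(3,-1)
2. t=2 → B at (6,0); v=(3,1)
3. t=5/3 → R at (11,5/3); v=(-3,1)
4. t=11/3 → L at (0,16/3); v=(3,1)
5. t=11/3 → R at (11,9); v=(-3,1)
6. t=2 → T at (5,11); v=(-3,-1)
7. t=5/3 → L at (0,28/3); v=(3,-1)
8. t=11/3 → R at (11,17/3); v=(-3,-1)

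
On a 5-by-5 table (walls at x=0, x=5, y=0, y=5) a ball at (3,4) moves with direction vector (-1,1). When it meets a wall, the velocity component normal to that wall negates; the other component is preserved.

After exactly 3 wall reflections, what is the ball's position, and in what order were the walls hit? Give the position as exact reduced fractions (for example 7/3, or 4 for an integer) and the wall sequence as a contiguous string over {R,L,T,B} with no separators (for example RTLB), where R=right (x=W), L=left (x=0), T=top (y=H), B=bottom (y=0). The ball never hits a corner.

Final position: (3,0)
Wall sequence: TLB

1. t=1 → T at (2,5); v=(-1,-1)
2. t=2 → L at (0,3); v=(1,-1)
3. t=3 → B at (3,0); v=(1,1)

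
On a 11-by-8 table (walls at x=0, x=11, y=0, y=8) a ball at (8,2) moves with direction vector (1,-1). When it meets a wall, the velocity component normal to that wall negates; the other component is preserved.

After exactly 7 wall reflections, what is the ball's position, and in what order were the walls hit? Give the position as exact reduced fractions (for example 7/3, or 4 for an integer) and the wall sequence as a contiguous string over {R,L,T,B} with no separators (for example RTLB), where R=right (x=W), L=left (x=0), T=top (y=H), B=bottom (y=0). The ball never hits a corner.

1. t=2 → B at (10,0); v=(1,1)
2. t=1 → R at (11,1); v=(-1,1)
3. t=7 → T at (4,8); v=(-1,-1)
4. t=4 → L at (0,4); v=(1,-1)
5. t=4 → B at (4,0); v=(1,1)
6. t=7 → R at (11,7); v=(-1,1)
7. t=1 → T at (10,8); v=(-1,-1)

Final position: (10,8)
Wall sequence: BRTLBRT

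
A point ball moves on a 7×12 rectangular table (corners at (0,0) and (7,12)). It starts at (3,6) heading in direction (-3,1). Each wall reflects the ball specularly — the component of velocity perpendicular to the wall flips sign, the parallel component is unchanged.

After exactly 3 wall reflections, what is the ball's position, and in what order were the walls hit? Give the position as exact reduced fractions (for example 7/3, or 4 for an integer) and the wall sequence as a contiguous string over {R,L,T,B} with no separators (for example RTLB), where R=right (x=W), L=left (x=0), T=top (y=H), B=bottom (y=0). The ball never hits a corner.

Final position: (0,35/3)
Wall sequence: LRL

1. t=1 → L at (0,7); v=(3,1)
2. t=7/3 → R at (7,28/3); v=(-3,1)
3. t=7/3 → L at (0,35/3); v=(3,1)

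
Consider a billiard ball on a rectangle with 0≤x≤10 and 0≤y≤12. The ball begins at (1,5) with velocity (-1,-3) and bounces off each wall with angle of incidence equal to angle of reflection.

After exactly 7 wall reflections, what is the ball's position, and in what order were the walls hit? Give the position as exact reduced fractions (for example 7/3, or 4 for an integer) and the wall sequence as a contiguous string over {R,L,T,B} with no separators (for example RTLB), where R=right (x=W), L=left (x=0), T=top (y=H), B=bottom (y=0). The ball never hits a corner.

Final position: (10/3,0)
Wall sequence: LBTBRTB

1. t=1 → L at (0,2); v=(1,-3)
2. t=2/3 → B at (2/3,0); v=(1,3)
3. t=4 → T at (14/3,12); v=(1,-3)
4. t=4 → B at (26/3,0); v=(1,3)
5. t=4/3 → R at (10,4); v=(-1,3)
6. t=8/3 → T at (22/3,12); v=(-1,-3)
7. t=4 → B at (10/3,0); v=(-1,3)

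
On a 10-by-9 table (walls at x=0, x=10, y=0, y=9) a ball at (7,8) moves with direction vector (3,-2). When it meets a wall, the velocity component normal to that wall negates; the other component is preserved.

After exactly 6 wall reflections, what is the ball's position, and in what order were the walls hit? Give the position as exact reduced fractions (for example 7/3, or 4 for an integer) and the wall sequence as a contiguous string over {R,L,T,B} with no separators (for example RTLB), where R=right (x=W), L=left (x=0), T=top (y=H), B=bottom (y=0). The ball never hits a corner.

1. t=1 → R at (10,6); v=(-3,-2)
2. t=3 → B at (1,0); v=(-3,2)
3. t=1/3 → L at (0,2/3); v=(3,2)
4. t=10/3 → R at (10,22/3); v=(-3,2)
5. t=5/6 → T at (15/2,9); v=(-3,-2)
6. t=5/2 → L at (0,4); v=(3,-2)

Final position: (0,4)
Wall sequence: RBLRTL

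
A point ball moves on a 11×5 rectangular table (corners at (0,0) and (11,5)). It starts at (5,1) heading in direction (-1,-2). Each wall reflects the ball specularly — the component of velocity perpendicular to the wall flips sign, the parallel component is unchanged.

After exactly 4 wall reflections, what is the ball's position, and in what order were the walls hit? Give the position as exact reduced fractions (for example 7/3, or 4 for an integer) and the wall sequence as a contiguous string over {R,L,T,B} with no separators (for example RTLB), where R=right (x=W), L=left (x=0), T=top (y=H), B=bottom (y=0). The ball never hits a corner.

Final position: (1/2,0)
Wall sequence: BTLB

1. t=1/2 → B at (9/2,0); v=(-1,2)
2. t=5/2 → T at (2,5); v=(-1,-2)
3. t=2 → L at (0,1); v=(1,-2)
4. t=1/2 → B at (1/2,0); v=(1,2)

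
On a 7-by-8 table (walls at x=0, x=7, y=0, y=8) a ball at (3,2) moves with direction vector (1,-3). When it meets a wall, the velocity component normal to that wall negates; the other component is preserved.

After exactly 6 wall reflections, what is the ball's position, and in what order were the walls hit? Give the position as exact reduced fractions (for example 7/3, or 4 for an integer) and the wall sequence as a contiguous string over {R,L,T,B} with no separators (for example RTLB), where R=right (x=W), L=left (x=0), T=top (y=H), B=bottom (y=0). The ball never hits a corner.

1. t=2/3 → B at (11/3,0); v=(1,3)
2. t=8/3 → T at (19/3,8); v=(1,-3)
3. t=2/3 → R at (7,6); v=(-1,-3)
4. t=2 → B at (5,0); v=(-1,3)
5. t=8/3 → T at (7/3,8); v=(-1,-3)
6. t=7/3 → L at (0,1); v=(1,-3)

Final position: (0,1)
Wall sequence: BTRBTL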